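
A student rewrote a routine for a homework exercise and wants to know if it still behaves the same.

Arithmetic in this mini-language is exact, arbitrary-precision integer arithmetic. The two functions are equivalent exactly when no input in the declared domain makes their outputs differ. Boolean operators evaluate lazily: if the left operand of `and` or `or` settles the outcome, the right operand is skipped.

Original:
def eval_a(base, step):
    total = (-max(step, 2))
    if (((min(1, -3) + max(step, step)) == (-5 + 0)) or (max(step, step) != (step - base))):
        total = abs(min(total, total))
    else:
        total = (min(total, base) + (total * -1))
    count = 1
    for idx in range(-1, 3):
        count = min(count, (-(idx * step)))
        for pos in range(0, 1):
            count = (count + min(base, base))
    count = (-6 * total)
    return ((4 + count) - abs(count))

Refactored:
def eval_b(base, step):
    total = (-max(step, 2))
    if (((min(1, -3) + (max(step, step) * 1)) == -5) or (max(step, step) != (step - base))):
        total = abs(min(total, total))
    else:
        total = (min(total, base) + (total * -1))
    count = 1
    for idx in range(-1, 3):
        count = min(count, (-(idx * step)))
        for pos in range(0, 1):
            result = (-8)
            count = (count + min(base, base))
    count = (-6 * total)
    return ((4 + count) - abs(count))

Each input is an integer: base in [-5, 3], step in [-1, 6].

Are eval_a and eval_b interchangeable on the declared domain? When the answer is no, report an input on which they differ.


This is a faithful refactor — arithmetic usage differs; and statement counts differ; and local variable names differ; and constant usage differs, but the computed results match everywhere.
One worked example (base=1, step=3) — eval_a: total = -3; (((min(1, -3) + max(step, step)) == (-5 + 0)) or (max(step, step) != (step - base))) -> true; total = 3; count = 1; [idx=-1]; count = 1; [pos=0]; count = 2; [idx=0]; count = 0; [pos=0]; count = 1; [idx=1]; count = -3; [pos=0]; count = -2; [idx=2]; count = -6; [pos=0]; count = -5; count = -18; return -32; eval_b: total = -3; (((min(1, -3) + (max(step, step) * 1)) == -5) or (max(step, step) != (step - base))) -> true; total = 3; count = 1; [idx=-1]; count = 1; [pos=0]; result = -8; count = 2; [idx=0]; count = 0; [pos=0]; result = -8; count = 1; [idx=1]; count = -3; [pos=0]; result = -8; count = -2; [idx=2]; count = -6; [pos=0]; result = -8; count = -5; count = -18; return -32; agreement on -32.
Every one of the 72 inputs gives matching results.
verdict: equivalent


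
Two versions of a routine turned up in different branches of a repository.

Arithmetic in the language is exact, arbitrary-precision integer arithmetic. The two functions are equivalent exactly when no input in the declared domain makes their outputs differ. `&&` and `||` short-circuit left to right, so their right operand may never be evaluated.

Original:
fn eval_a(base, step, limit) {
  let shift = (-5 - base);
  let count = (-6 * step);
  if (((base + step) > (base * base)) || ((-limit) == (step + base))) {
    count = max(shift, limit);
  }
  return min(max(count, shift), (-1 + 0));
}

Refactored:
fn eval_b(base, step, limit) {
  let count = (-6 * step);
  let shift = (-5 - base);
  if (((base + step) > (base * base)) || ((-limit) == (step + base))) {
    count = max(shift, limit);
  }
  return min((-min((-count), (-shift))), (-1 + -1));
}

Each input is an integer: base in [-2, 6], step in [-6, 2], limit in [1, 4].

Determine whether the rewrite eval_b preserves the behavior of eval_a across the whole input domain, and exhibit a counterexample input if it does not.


There is a counterexample at base=-2, step=-6, limit=1: -1 on one side, -2 on the other.
eval_a: shift=-3, then count=36, then (((base + step) > (base * base)) || ((-limit) == (step + base))) is false, then returns -1
eval_b: count=36, then shift=-3, then (((base + step) > (base * base)) || ((-limit) == (step + base))) is false, then returns -2
verdict: not equivalent; witness: base=-2, step=-6, limit=1


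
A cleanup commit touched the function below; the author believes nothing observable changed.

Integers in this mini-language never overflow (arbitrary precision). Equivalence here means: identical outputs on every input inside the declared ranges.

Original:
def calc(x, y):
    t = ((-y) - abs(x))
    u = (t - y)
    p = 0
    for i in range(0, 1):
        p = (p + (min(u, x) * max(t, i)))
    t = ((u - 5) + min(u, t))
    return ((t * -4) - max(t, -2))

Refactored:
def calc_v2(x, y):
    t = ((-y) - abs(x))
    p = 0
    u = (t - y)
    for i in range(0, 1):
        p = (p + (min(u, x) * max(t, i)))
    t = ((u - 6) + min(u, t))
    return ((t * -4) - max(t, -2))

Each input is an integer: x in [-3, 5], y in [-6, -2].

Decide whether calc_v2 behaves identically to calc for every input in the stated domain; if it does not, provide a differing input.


The rewrite breaks on x=-3, y=-6, where the results are -35 and -30.
calc: t = 3; u = 9; p = 0; [i=0]; p = -9; t = 7; return -35
calc_v2: t = 3; p = 0; u = 9; [i=0]; p = -9; t = 6; return -30
verdict: not equivalent; witness: x=-3, y=-6


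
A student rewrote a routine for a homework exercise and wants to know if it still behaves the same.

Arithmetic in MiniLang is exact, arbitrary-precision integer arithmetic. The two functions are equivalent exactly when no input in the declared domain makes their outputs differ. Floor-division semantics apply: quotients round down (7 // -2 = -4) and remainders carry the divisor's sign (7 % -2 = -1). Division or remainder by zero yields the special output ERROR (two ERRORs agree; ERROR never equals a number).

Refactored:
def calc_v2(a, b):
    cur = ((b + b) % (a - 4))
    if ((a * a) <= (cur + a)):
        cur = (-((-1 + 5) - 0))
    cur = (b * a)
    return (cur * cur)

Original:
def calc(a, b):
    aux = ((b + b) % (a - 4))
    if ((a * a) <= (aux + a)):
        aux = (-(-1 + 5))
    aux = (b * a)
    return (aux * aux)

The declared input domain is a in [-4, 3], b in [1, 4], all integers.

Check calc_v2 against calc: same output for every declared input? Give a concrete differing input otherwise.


Changes here: arithmetic usage differs, plus local variable names differ, plus constant usage differs; the full 32-point sweep finds no disagreement.
verdict: equivalent


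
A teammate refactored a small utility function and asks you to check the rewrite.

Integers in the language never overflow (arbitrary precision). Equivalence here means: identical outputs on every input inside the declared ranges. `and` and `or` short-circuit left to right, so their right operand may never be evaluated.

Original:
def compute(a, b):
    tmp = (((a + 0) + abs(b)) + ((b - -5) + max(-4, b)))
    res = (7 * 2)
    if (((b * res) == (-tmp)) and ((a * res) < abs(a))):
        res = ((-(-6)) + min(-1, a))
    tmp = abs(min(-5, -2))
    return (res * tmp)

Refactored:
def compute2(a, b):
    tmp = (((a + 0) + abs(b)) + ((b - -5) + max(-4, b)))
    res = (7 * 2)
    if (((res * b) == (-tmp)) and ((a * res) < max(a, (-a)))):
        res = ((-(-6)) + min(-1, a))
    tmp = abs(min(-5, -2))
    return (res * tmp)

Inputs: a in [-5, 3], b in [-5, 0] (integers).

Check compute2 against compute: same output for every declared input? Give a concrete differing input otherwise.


Although min/max/abs usage differs, 54/54 inputs agree.
verdict: equivalent


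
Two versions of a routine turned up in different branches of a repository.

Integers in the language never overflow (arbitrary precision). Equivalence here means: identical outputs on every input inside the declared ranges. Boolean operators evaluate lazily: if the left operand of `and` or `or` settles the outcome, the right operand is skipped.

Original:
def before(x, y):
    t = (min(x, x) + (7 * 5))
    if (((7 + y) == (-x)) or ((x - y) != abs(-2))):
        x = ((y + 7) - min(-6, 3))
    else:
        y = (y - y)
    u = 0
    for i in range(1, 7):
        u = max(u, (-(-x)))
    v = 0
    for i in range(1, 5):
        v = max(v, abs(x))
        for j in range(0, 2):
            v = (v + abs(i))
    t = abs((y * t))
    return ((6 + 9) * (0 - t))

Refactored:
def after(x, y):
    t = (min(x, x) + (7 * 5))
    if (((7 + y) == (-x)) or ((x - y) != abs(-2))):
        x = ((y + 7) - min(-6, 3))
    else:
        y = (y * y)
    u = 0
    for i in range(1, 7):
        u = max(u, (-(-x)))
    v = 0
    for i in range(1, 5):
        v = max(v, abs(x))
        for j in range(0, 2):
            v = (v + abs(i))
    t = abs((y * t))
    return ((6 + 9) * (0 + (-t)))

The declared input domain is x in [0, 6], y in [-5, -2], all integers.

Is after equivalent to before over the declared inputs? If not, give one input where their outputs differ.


Run the pair on x=0, y=-2.
before: t becomes 35; next (((7 + y) == (-x)) or ((x - y) != abs(-2))) evaluates to false; next y becomes 0; next u becomes 0; next at i=1:; next u becomes 0; next at i=2:; next u becomes 0; next at i=3:; next u becomes 0; next at i=4:; next u becomes 0; next at i=5:; next u becomes 0; next at i=6:; next u becomes 0; next v becomes 0; next at i=1:; next v becomes 0; next at j=0:; next v becomes 1; next at j=1:; next v becomes 2; next at i=2:; next v becomes 2; next at j=0:; next v becomes 4; next at j=1:; next v becomes 6; next at i=3:; next v becomes 6; next at j=0:; next v becomes 9; next at j=1:; next v becomes 12; next at i=4:; next v becomes 12; next at j=0:; next v becomes 16; next at j=1:; next v becomes 20; next t becomes 0; next final value 0
after: t becomes 35; next (((7 + y) == (-x)) or ((x - y) != abs(-2))) evaluates to false; next y becomes 4; next u becomes 0; next at i=1:; next u becomes 0; next at i=2:; next u becomes 0; next at i=3:; next u becomes 0; next at i=4:; next u becomes 0; next at i=5:; next u becomes 0; next at i=6:; next u becomes 0; next v becomes 0; next at i=1:; next v becomes 0; next at j=0:; next v becomes 1; next at j=1:; next v becomes 2; next at i=2:; next v becomes 2; next at j=0:; next v becomes 4; next at j=1:; next v becomes 6; next at i=3:; next v becomes 6; next at j=0:; next v becomes 9; next at j=1:; next v becomes 12; next at i=4:; next v becomes 12; next at j=0:; next v becomes 16; next at j=1:; next v becomes 20; next t becomes 140; next final value -2100
0 vs -2100 — the two versions disagree here.
verdict: not equivalent; witness: x=0, y=-2


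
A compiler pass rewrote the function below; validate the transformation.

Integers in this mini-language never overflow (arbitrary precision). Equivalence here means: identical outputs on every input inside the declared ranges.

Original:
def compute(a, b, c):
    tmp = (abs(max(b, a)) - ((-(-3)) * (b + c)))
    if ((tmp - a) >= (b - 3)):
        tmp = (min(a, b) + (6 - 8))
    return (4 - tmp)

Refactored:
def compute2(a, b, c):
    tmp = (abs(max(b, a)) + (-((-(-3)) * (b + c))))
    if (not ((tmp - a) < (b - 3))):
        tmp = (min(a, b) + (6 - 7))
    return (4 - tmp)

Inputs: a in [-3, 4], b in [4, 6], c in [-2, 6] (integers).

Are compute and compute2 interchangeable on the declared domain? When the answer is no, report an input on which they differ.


On input a=-3, b=4, c=-2, compute returns 9 while compute2 returns 8.
verdict: not equivalent; witness: a=-3, b=4, c=-2


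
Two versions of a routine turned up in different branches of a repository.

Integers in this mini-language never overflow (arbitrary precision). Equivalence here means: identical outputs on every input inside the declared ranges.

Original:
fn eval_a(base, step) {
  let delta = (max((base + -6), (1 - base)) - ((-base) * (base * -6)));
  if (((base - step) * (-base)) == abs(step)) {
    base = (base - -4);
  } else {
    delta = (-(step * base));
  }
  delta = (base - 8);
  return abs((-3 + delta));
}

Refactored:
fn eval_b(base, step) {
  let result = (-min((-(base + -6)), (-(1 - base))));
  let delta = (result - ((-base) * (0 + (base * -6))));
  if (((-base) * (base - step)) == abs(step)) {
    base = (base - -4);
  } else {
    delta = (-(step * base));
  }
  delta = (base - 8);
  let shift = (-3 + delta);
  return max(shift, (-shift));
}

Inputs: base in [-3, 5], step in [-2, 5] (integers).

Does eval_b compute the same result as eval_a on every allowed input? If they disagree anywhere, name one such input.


Equivalent — the differences include min/max/abs usage differs; statement counts differ; constant usage differs; arithmetic usage differs; local variable names differ, yet no declared input distinguishes the two.
Spot check at base=-1, step=-2 — eval_a: delta := -4 | (((base - step) * (-base)) == abs(step)): false | delta := -2 | delta := -9 | result 12. eval_b: result := 2 | delta := -4 | (((-base) * (base - step)) == abs(step)): false | delta := -2 | delta := -9 | shift := -12 | result 12. Both give 12.
Checked all 72 inputs in the declared domain: the outputs agree on every one.
verdict: equivalent


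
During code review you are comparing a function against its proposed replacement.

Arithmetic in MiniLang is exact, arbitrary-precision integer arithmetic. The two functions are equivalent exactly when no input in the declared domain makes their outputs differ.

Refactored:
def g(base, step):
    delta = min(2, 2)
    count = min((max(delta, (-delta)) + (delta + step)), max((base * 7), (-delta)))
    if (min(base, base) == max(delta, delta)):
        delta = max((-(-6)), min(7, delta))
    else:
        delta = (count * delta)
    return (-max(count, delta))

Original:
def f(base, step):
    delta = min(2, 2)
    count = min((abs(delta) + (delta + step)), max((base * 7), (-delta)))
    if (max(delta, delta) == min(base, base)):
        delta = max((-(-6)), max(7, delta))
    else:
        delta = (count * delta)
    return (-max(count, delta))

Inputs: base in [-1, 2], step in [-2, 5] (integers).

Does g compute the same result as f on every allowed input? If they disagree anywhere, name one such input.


Consider the input base=2, step=-2.
f: delta := 2 | count := 2 | (max(delta, delta) == min(base, base)): true | delta := 7 | result -7
g: delta := 2 | count := 2 | (min(base, base) == max(delta, delta)): true | delta := 6 | result -6
-7 and -6 differ, so these are not the same function on this domain.
verdict: not equivalent; witness: base=2, step=-2


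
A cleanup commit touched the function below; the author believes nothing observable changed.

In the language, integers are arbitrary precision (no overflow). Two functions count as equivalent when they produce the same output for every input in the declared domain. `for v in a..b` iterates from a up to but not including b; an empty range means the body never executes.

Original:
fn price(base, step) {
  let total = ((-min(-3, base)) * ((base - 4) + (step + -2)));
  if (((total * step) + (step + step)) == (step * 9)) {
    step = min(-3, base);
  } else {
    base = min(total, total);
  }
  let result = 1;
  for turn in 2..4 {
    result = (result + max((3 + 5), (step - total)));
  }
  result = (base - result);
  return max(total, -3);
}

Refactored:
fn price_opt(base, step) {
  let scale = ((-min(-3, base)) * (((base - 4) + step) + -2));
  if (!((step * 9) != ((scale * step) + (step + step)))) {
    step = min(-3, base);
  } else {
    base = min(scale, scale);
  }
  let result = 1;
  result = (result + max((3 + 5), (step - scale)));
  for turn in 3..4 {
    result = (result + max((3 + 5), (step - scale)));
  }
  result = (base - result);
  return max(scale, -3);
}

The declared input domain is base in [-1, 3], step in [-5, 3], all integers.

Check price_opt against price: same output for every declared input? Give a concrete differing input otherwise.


Although loop structure differs; statement counts differ; local variable names differ; min/max/abs usage differs; comparison usage differs; boolean connective usage differs; constant usage differs; arithmetic usage differs, 45/45 inputs agree.
verdict: equivalent


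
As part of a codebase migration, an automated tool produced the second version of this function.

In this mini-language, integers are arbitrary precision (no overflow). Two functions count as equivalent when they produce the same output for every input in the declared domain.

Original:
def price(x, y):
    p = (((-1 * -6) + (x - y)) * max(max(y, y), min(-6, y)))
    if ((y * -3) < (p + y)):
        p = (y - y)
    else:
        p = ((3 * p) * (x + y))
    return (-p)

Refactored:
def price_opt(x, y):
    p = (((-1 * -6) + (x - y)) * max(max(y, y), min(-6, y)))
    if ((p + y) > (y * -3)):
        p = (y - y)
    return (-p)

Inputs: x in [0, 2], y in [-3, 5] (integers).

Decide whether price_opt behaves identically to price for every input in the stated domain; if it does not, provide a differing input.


The rewrite breaks on x=0, y=-3, where the results are -243 and 27.
price: p := -27 | ((y * -3) < (p + y)): false | p := 243 | result -243
price_opt: p := -27 | ((p + y) > (y * -3)): false | result 27
verdict: not equivalent; witness: x=0, y=-3


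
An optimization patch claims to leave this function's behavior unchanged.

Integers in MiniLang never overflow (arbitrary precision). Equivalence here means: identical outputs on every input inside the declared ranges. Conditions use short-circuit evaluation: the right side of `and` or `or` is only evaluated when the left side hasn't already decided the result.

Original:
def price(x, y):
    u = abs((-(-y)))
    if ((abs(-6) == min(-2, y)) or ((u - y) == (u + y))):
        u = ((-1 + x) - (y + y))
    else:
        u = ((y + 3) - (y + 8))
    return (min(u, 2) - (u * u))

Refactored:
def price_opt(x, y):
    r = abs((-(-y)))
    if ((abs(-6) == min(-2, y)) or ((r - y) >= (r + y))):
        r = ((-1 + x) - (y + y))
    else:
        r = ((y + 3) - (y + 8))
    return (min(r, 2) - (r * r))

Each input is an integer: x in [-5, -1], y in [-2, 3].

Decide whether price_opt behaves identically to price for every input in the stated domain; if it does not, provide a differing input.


The rewrite breaks on x=-5, y=-2, where the results are -30 and -6.
price: u := 2 | ((abs(-6) == min(-2, y)) or ((u - y) == (u + y))): false | u := -5 | result -30
price_opt: r := 2 | ((abs(-6) == min(-2, y)) or ((r - y) >= (r + y))): true | r := -2 | result -6
verdict: not equivalent; witness: x=-5, y=-2


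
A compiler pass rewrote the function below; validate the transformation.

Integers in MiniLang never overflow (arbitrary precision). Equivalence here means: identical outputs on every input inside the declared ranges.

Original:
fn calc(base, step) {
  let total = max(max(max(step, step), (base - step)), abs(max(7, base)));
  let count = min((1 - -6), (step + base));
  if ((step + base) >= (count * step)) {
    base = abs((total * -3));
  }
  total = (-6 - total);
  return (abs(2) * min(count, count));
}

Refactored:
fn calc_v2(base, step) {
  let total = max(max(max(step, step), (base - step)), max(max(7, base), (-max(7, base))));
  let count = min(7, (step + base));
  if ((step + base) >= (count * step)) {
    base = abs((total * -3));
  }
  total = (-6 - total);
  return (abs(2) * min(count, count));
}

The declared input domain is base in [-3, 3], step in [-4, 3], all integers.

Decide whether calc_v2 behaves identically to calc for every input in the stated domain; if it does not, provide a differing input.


Behavior is preserved: although constant usage differs; min/max/abs usage differs; arithmetic usage differs, the outputs never diverge.
Spot check at base=-2, step=3 — calc: total=7, then count=1, then ((step + base) >= (count * step)) is false, then total=-13, then returns 2. calc_v2: total=7, then count=1, then ((step + base) >= (count * step)) is false, then total=-13, then returns 2. Both give 2.
Every one of the 56 inputs gives matching results.
verdict: equivalent


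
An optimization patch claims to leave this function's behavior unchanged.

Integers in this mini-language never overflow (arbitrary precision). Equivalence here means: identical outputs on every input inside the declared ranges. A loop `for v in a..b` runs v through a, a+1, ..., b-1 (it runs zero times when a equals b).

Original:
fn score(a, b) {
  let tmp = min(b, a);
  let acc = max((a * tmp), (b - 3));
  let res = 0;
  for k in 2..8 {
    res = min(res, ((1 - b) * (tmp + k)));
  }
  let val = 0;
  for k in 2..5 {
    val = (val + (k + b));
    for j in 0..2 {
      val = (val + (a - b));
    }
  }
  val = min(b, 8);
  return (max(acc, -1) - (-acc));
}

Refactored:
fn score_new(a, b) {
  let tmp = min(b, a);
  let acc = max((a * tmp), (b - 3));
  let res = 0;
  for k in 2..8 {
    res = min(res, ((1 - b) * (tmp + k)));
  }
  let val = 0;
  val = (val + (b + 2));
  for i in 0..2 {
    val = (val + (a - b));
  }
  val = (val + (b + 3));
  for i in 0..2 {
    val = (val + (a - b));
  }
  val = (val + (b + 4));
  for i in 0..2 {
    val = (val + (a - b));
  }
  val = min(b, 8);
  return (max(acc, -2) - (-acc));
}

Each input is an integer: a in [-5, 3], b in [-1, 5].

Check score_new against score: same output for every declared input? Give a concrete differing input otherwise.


Input a=2, b=-1: -3 from score versus -4 from score_new.
verdict: not equivalent; witness: a=2, b=-1


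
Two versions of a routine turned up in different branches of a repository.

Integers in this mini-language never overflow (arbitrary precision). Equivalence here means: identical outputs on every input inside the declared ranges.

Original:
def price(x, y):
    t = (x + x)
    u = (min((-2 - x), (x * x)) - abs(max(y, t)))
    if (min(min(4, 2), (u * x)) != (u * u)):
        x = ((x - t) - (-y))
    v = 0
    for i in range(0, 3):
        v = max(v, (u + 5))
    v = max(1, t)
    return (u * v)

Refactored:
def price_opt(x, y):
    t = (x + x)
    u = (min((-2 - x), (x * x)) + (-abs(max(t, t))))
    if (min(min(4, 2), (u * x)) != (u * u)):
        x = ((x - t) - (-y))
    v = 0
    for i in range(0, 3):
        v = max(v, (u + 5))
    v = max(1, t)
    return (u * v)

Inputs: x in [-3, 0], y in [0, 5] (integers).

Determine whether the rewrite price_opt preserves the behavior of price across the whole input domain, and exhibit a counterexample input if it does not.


Take x=-3, y=0.
price: t becomes -6; next u becomes 1; next (min(min(4, 2), (u * x)) != (u * u)) evaluates to true; next x becomes 3; next v becomes 0; next at i=0:; next v becomes 6; next at i=1:; next v becomes 6; next at i=2:; next v becomes 6; next v becomes 1; next final value 1
price_opt: t becomes -6; next u becomes -5; next (min(min(4, 2), (u * x)) != (u * u)) evaluates to true; next x becomes 3; next v becomes 0; next at i=0:; next v becomes 0; next at i=1:; next v becomes 0; next at i=2:; next v becomes 0; next v becomes 1; next final value -5
1 and -5 differ, so these are not the same function on this domain.
verdict: not equivalent; witness: x=-3, y=0


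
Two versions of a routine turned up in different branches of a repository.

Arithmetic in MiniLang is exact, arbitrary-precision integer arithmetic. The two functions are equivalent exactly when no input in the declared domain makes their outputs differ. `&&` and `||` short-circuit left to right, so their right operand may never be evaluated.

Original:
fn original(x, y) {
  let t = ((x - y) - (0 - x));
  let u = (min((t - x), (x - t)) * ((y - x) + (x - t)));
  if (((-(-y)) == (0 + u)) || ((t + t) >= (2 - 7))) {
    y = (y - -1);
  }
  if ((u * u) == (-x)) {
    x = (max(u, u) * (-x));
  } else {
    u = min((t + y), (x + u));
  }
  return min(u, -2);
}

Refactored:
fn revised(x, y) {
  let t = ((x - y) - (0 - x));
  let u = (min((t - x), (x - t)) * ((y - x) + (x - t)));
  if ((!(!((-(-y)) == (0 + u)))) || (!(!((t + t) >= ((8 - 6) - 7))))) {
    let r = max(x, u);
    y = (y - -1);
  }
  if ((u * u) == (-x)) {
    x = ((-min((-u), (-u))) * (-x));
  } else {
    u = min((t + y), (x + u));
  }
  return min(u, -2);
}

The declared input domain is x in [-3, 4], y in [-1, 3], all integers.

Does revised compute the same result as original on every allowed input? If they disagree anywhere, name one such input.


Behavior is preserved: although min/max/abs usage differs, arithmetic usage differs, local variable names differ, boolean connective usage differs, statement counts differ, constant usage differs, the outputs never diverge.
As a probe, take x=4, y=1: original runs t=7, then u=18, then (((-(-y)) == (0 + u)) || ((t + t) >= (2 - 7))) is true, then y=2, then ((u * u) == (-x)) is false, then u=9, then returns -2; revised runs t=7, then u=18, then ((!(!((-(-y)) == (0 + u)))) || (!(!((t + t) >= ((8 - 6) - 7))))) is true, then r=18, then y=2, then ((u * u) == (-x)) is false, then u=9, then returns -2; both end at -2.
Sweeping the whole domain (40 inputs) finds no disagreement.
verdict: equivalent


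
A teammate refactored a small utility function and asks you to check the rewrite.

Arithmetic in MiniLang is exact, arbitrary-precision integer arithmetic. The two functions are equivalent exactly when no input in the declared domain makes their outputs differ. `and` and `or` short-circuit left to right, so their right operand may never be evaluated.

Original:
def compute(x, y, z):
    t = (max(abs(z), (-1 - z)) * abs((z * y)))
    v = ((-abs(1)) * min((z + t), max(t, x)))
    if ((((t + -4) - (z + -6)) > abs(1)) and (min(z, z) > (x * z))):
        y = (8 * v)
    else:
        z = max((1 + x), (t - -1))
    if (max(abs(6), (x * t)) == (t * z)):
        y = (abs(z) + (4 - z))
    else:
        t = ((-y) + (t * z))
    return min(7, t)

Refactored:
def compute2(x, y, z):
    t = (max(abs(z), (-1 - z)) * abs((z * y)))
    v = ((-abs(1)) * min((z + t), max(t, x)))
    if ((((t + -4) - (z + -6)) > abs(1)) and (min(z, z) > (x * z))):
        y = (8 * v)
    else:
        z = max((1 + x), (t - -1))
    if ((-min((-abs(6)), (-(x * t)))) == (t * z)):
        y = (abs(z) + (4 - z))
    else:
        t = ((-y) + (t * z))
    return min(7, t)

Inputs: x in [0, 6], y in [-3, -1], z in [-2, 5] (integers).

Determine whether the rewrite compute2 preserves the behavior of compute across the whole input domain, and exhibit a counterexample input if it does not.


Behavior is preserved: although min/max/abs usage differs, the outputs never diverge.
Tracing x=0, y=-3, z=3: compute: t=27, then v=-27, then ((((t + -4) - (z + -6)) > abs(1)) and (min(z, z) > (x * z))) is true, then y=-216, then (max(abs(6), (x * t)) == (t * z)) is false, then t=297, then returns 7 | compute2: t=27, then v=-27, then ((((t + -4) - (z + -6)) > abs(1)) and (min(z, z) > (x * z))) is true, then y=-216, then ((-min((-abs(6)), (-(x * t)))) == (t * z)) is false, then t=297, then returns 7 — matching result 7.
Across all 168 domain points the two functions coincide.
verdict: equivalent


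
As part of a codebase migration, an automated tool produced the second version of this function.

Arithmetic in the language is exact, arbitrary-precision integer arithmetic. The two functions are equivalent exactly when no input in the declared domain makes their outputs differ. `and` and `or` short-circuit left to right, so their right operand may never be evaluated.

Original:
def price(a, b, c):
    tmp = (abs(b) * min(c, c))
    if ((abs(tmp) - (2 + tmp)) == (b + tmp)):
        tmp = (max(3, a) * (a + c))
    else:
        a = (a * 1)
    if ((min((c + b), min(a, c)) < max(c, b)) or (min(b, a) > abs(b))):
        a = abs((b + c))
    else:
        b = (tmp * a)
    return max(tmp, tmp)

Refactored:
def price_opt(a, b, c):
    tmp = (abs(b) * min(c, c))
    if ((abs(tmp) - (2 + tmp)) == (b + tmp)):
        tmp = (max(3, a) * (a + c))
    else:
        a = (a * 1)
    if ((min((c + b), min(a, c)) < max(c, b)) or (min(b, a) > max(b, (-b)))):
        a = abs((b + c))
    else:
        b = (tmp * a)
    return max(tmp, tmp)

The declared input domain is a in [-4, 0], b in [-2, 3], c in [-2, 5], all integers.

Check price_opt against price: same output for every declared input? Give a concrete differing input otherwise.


Although min/max/abs usage differs, 240/240 inputs agree.
verdict: equivalent


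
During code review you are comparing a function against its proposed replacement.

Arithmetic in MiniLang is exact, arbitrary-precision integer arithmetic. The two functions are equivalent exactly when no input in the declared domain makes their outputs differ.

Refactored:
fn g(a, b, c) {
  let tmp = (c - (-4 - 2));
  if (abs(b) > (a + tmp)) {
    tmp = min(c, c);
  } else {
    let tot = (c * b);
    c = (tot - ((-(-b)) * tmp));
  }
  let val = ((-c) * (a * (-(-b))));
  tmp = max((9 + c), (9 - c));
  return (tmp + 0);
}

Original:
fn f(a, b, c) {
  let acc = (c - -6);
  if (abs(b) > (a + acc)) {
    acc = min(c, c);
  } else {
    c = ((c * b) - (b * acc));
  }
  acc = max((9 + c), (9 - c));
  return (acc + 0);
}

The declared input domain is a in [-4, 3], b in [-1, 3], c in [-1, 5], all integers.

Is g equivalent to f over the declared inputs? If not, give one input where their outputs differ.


The two are interchangeable: constant usage differs, plus arithmetic usage differs, plus local variable names differ, plus statement counts differ, and every declared input agrees.
Spot check at a=-1, b=1, c=5 — f: acc = 11; (abs(b) > (a + acc)) -> false; c = -6; acc = 15; return 15. g: tmp = 11; (abs(b) > (a + tmp)) -> false; tot = 5; c = -6; val = -6; tmp = 15; return 15. Both give 15.
An exhaustive pass over the 280 declared inputs shows identical outputs.
verdict: equivalent


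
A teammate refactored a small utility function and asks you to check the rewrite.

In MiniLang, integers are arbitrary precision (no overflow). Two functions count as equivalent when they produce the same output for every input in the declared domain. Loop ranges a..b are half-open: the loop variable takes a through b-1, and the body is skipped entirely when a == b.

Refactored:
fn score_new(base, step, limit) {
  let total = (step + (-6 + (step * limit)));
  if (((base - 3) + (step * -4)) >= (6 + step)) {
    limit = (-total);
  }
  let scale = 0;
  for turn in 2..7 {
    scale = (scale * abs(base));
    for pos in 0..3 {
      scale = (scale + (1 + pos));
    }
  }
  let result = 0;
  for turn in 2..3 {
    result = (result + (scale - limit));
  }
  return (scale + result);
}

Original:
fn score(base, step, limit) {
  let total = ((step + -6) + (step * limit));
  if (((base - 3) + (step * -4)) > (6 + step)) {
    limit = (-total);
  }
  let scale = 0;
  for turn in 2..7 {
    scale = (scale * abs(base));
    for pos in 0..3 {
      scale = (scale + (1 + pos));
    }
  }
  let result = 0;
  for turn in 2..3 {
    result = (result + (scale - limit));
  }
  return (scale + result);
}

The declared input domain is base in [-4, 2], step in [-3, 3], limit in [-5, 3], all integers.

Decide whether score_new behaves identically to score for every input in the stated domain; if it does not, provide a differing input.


Run the pair on base=-1, step=-2, limit=-5.
score: total becomes 2; next (((base - 3) + (step * -4)) > (6 + step)) evaluates to false; next scale becomes 0; next at turn=2:; next scale becomes 0; next at pos=0:; next scale becomes 1; next at pos=1:; next scale becomes 3; next at pos=2:; next scale becomes 6; next at turn=3:; next scale becomes 6; next at pos=0:; next scale becomes 7; next at pos=1:; next scale becomes 9; next at pos=2:; next scale becomes 12; next at turn=4:; next scale becomes 12; next at pos=0:; next scale becomes 13; next at pos=1:; next scale becomes 15; next at pos=2:; next scale becomes 18; next at turn=5:; next scale becomes 18; next at pos=0:; next scale becomes 19; next at pos=1:; next scale becomes 21; next at pos=2:; next scale becomes 24; next at turn=6:; next scale becomes 24; next at pos=0:; next scale becomes 25; next at pos=1:; next scale becomes 27; next at pos=2:; next scale becomes 30; next result becomes 0; next at turn=2:; next result becomes 35; next final value 65
score_new: total becomes 2; next (((base - 3) + (step * -4)) >= (6 + step)) evaluates to true; next limit becomes -2; next scale becomes 0; next at turn=2:; next scale becomes 0; next at pos=0:; next scale becomes 1; next at pos=1:; next scale becomes 3; next at pos=2:; next scale becomes 6; next at turn=3:; next scale becomes 6; next at pos=0:; next scale becomes 7; next at pos=1:; next scale becomes 9; next at pos=2:; next scale becomes 12; next at turn=4:; next scale becomes 12; next at pos=0:; next scale becomes 13; next at pos=1:; next scale becomes 15; next at pos=2:; next scale becomes 18; next at turn=5:; next scale becomes 18; next at pos=0:; next scale becomes 19; next at pos=1:; next scale becomes 21; next at pos=2:; next scale becomes 24; next at turn=6:; next scale becomes 24; next at pos=0:; next scale becomes 25; next at pos=1:; next scale becomes 27; next at pos=2:; next scale becomes 30; next result becomes 0; next at turn=2:; next result becomes 32; next final value 62
65 != 62, so the rewrite changes behavior.
verdict: not equivalent; witness: base=-1, step=-2, limit=-5


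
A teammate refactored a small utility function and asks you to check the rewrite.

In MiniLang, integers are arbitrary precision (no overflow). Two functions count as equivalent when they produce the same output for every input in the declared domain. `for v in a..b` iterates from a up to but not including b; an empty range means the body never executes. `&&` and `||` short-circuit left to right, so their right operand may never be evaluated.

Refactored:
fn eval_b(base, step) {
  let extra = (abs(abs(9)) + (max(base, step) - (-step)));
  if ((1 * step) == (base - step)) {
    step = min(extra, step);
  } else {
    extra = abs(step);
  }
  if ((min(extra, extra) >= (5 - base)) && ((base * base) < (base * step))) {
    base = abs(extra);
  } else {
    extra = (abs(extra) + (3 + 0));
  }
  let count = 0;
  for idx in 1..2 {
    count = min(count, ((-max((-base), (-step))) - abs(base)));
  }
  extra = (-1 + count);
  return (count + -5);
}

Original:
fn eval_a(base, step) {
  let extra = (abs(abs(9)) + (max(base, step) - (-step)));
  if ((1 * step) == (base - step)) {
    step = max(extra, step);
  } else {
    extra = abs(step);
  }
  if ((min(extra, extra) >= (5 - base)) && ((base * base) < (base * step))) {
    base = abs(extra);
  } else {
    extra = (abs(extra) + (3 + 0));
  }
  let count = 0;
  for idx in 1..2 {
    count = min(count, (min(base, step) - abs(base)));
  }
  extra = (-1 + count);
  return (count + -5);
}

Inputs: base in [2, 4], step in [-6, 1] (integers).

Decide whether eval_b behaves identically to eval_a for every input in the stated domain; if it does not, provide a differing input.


There is a counterexample at base=2, step=1: -5 on one side, -6 on the other.
eval_a: extra := 12 | ((1 * step) == (base - step)): true | step := 12 | ((min(extra, extra) >= (5 - base)) && ((base * base) < (base * step))): true | base := 12 | count := 0 | iter idx=1: | count := 0 | extra := -1 | result -5
eval_b: extra := 12 | ((1 * step) == (base - step)): true | step := 1 | ((min(extra, extra) >= (5 - base)) && ((base * base) < (base * step))): false | extra := 15 | count := 0 | iter idx=1: | count := -1 | extra := -2 | result -6
verdict: not equivalent; witness: base=2, step=1


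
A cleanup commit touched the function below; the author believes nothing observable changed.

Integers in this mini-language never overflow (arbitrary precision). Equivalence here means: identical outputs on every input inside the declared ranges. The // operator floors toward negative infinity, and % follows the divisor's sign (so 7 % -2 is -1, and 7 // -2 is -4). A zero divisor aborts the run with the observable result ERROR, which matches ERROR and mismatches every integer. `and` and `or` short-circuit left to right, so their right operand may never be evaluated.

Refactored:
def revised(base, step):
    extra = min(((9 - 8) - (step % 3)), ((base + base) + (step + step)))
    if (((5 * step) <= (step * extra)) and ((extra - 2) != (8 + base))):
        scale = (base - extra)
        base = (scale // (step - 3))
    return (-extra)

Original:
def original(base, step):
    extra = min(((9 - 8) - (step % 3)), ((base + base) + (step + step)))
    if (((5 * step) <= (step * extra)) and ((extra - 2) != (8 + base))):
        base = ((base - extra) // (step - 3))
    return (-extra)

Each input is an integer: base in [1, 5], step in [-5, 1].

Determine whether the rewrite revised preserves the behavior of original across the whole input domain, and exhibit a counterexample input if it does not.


Behavior is preserved: although local variable names differ, plus statement counts differ, the outputs never diverge.
As a probe, take base=3, step=-1: original runs extra = -1; (((5 * step) <= (step * extra)) and ((extra - 2) != (8 + base))) -> true; base = -1; return 1; revised runs extra = -1; (((5 * step) <= (step * extra)) and ((extra - 2) != (8 + base))) -> true; scale = 4; base = -1; return 1; both end at 1.
Sweeping the whole domain (35 inputs) finds no disagreement.
verdict: equivalent


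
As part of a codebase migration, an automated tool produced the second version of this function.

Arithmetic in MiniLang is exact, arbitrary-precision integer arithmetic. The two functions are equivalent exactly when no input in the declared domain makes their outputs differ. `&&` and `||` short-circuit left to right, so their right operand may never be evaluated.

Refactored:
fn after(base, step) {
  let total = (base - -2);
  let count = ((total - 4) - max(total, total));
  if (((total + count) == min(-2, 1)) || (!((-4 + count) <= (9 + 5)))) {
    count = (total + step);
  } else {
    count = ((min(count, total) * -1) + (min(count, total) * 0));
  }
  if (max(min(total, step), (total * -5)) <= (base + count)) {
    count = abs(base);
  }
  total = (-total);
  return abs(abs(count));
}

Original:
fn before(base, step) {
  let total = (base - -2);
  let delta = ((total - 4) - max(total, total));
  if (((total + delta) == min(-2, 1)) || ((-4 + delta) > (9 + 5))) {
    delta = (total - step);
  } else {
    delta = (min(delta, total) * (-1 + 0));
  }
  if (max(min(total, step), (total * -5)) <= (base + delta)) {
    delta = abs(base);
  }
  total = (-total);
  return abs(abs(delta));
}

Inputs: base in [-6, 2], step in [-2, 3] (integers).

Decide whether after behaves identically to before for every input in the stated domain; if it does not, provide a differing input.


Input base=0, step=3: 1 from before versus 0 from after.
verdict: not equivalent; witness: base=0, step=3


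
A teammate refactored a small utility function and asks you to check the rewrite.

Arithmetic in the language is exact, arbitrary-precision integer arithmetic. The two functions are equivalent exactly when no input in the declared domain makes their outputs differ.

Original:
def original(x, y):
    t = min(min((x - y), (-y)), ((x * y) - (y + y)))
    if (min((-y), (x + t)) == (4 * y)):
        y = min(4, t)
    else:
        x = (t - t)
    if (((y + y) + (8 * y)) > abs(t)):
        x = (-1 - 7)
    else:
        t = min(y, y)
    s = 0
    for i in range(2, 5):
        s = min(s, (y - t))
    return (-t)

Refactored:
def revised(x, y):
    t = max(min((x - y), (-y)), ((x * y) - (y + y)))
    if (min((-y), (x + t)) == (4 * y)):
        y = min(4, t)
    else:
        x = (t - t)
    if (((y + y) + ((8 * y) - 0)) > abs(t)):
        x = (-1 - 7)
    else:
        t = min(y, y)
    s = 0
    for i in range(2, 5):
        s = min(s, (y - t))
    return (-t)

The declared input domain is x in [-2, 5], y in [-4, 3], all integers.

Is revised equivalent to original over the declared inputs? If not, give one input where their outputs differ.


The rewrite breaks on x=-2, y=1, where the results are 4 and 3.
original: t = -4; (min((-y), (x + t)) == (4 * y)) -> false; x = 0; (((y + y) + (8 * y)) > abs(t)) -> true; x = -8; s = 0; [i=2]; s = 0; [i=3]; s = 0; [i=4]; s = 0; return 4
revised: t = -3; (min((-y), (x + t)) == (4 * y)) -> false; x = 0; (((y + y) + ((8 * y) - 0)) > abs(t)) -> true; x = -8; s = 0; [i=2]; s = 0; [i=3]; s = 0; [i=4]; s = 0; return 3
verdict: not equivalent; witness: x=-2, y=1


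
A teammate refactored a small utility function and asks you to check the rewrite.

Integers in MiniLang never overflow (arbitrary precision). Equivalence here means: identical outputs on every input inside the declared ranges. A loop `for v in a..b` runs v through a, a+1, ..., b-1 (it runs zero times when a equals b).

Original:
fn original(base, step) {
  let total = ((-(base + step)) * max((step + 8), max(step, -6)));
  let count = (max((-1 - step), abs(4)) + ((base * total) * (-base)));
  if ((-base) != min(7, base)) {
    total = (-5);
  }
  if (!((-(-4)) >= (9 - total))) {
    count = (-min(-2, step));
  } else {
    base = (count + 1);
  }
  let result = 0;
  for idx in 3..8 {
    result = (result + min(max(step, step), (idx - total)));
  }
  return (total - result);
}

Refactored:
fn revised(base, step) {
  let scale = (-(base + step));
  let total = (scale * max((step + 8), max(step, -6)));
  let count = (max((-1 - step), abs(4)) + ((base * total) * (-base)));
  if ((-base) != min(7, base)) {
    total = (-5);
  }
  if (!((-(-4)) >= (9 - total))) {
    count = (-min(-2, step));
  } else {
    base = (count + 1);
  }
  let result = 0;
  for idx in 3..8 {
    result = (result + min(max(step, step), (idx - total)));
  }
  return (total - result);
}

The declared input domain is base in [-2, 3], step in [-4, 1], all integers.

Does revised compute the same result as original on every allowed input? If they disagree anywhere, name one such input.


This is a faithful refactor — statement counts differ, local variable names differ, but the computed results match everywhere.
As a probe, take base=-2, step=-2: original runs total becomes 24; next count becomes -92; next ((-base) != min(7, base)) evaluates to true; next total becomes -5; next (!((-(-4)) >= (9 - total))) evaluates to true; next count becomes 2; next result becomes 0; next at idx=3:; next result becomes -2; next at idx=4:; next result becomes -4; next at idx=5:; next result becomes -6; next at idx=6:; next result becomes -8; next at idx=7:; next result becomes -10; next final value 5; revised runs scale becomes 4; next total becomes 24; next count becomes -92; next ((-base) != min(7, base)) evaluates to true; next total becomes -5; next (!((-(-4)) >= (9 - total))) evaluates to true; next count becomes 2; next result becomes 0; next at idx=3:; next result becomes -2; next at idx=4:; next result becomes -4; next at idx=5:; next result becomes -6; next at idx=6:; next result becomes -8; next at idx=7:; next result becomes -10; next final value 5; both end at 5.
Every one of the 36 inputs gives matching results.
verdict: equivalent
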